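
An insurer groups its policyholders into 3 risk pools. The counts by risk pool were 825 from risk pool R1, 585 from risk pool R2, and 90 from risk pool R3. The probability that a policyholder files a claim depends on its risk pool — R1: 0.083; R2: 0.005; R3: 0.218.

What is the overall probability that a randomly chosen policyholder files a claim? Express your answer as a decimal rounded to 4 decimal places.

Total: 825 + 585 + 90 = 1500.
P(R1) = 825/1500 = 0.55. P(R2) = 585/1500 = 0.39. P(R3) = 90/1500 = 0.06.
P(C) = P(C|R1)·P(R1) + P(C|R2)·P(R2) + P(C|R3)·P(R3)
      = 0.083·0.55 + 0.005·0.39 + 0.218·0.06
      = 0.04565 + 0.00195 + 0.01308 = 0.06068

0.0607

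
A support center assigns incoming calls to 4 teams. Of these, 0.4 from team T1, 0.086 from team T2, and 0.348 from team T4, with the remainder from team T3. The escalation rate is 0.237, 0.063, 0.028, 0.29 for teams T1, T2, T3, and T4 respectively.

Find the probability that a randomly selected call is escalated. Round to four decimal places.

0.2058

P(T3) = 1 − (0.4 + 0.086 + 0.348) = 0.166.
P(E) = P(E|T1)·P(T1) + P(E|T2)·P(T2) + P(E|T3)·P(T3) + P(E|T4)·P(T4)
      = 0.237·0.4 + 0.063·0.086 + 0.028·0.166 + 0.29·0.348
      = 0.0948 + 0.005418 + 0.004648 + 0.10092 = 0.205786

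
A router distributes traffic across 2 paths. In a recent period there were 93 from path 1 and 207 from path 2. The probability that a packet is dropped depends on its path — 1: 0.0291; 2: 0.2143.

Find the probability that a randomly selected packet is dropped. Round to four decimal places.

P(L) ≈ 0.1569

Total: 93 + 207 = 300.
P(1) = 93/300 = 0.31. P(2) = 207/300 = 0.69.
P(L) = P(L|1)·P(1) + P(L|2)·P(2)
      = 0.0291·0.31 + 0.2143·0.69
      = 0.009021 + 0.147867 = 0.156888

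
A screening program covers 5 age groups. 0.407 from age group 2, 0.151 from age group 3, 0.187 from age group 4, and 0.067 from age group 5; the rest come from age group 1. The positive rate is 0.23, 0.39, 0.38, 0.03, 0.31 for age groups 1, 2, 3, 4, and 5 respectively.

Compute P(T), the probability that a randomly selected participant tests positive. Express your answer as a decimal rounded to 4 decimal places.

0.2857

P(1) = 1 − (0.407 + 0.151 + 0.187 + 0.067) = 0.188.
P(T) = P(T|1)·P(1) + P(T|2)·P(2) + P(T|3)·P(3) + P(T|4)·P(4) + P(T|5)·P(5)
      = 0.23·0.188 + 0.39·0.407 + 0.38·0.151 + 0.03·0.187 + 0.31·0.067
      = 0.04324 + 0.15873 + 0.05738 + 0.00561 + 0.02077 = 0.28573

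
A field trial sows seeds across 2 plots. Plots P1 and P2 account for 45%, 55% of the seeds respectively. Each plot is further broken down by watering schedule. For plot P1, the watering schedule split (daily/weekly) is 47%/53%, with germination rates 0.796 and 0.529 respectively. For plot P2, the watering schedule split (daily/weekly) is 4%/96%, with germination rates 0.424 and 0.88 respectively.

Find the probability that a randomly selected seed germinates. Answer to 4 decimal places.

0.7685

P(G|P1) = 0.47·0.796 + 0.53·0.529 = 0.37412 + 0.28037 = 0.65449
P(G|P2) = 0.04·0.424 + 0.96·0.88 = 0.01696 + 0.8448 = 0.86176
By total probability over the outer partition,
P(G) = 0.45·0.65449 + 0.55·0.86176
      = 0.2945205 + 0.473968 = 0.7684885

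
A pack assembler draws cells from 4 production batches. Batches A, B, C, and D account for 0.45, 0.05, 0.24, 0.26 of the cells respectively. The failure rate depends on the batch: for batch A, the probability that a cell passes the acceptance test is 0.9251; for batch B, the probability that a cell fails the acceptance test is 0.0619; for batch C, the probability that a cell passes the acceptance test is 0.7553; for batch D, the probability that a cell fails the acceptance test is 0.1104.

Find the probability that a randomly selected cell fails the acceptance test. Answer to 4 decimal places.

P(F) ≈ 0.1242

P(F|A) = 1 − 0.9251 = 0.0749.
P(F|C) = 1 − 0.7553 = 0.2447.
P(F) = P(F|A)·P(A) + P(F|B)·P(B) + P(F|C)·P(C) + P(F|D)·P(D)
      = 0.0749·0.45 + 0.0619·0.05 + 0.2447·0.24 + 0.1104·0.26
      = 0.033705 + 0.003095 + 0.058728 + 0.028704 = 0.124232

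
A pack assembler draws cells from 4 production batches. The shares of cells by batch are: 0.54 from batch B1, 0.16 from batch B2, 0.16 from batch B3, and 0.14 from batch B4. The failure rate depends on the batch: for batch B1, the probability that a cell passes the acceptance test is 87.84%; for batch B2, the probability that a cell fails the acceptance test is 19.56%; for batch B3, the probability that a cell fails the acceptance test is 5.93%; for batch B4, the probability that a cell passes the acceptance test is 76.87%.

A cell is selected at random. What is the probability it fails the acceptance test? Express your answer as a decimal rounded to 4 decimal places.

P(F|B1) = 1 − 0.8784 = 0.1216.
P(F|B4) = 1 − 0.7687 = 0.2313.
P(F) = P(F|B1)·P(B1) + P(F|B2)·P(B2) + P(F|B3)·P(B3) + P(F|B4)·P(B4)
      = 0.1216·0.54 + 0.1956·0.16 + 0.0593·0.16 + 0.2313·0.14
      = 0.065664 + 0.031296 + 0.009488 + 0.032382 = 0.13883

P(F) ≈ 0.1388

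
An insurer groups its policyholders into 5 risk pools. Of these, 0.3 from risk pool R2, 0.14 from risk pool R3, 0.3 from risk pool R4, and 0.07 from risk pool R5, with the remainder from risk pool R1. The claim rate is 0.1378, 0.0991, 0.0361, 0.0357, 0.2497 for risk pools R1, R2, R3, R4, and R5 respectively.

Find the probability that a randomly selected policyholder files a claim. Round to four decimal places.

P(R1) = 1 − (0.3 + 0.14 + 0.3 + 0.07) = 0.19.
By the law of total probability,
P(C) = P(C|R1)·P(R1) + P(C|R2)·P(R2) + P(C|R3)·P(R3) + P(C|R4)·P(R4) + P(C|R5)·P(R5)
      = 0.1378·0.19 + 0.0991·0.3 + 0.0361·0.14 + 0.0357·0.3 + 0.2497·0.07
      = 0.026182 + 0.02973 + 0.005054 + 0.01071 + 0.017479 = 0.089155

P(C) ≈ 0.0892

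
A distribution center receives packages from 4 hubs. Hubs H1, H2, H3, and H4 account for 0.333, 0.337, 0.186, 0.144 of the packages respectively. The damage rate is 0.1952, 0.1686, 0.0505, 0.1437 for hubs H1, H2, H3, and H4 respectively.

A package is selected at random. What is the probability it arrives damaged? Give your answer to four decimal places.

Summing over the partition,
P(D) = P(D|H1)·P(H1) + P(D|H2)·P(H2) + P(D|H3)·P(H3) + P(D|H4)·P(H4)
      = 0.1952·0.333 + 0.1686·0.337 + 0.0505·0.186 + 0.1437·0.144
      = 0.0650016 + 0.0568182 + 0.009393 + 0.0206928 = 0.1519056

P(D) ≈ 0.1519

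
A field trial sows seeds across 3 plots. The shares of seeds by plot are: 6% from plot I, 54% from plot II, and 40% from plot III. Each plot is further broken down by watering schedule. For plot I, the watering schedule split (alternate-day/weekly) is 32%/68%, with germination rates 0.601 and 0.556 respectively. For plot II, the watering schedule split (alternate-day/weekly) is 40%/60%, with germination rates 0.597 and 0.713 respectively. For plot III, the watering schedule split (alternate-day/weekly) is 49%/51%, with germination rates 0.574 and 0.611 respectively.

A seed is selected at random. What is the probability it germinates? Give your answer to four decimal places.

P(G|I) = 0.32·0.601 + 0.68·0.556 = 0.19232 + 0.37808 = 0.5704
P(G|II) = 0.4·0.597 + 0.6·0.713 = 0.2388 + 0.4278 = 0.6666
P(G|III) = 0.49·0.574 + 0.51·0.611 = 0.28126 + 0.31161 = 0.59287
By total probability over the outer partition,
P(G) = 0.06·0.5704 + 0.54·0.6666 + 0.4·0.59287
      = 0.034224 + 0.359964 + 0.237148 = 0.631336

P(G) ≈ 0.6313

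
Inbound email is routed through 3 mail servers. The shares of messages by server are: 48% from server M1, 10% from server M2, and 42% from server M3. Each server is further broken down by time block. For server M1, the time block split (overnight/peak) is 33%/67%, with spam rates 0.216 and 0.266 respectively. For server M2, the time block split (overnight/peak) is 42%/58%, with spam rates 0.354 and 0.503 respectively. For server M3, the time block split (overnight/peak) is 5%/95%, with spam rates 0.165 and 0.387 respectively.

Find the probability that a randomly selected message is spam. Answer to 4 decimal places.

P(S|M1) = 0.33·0.216 + 0.67·0.266 = 0.07128 + 0.17822 = 0.2495
P(S|M2) = 0.42·0.354 + 0.58·0.503 = 0.14868 + 0.29174 = 0.44042
P(S|M3) = 0.05·0.165 + 0.95·0.387 = 0.00825 + 0.36765 = 0.3759
Then overall,
P(S) = 0.48·0.2495 + 0.1·0.44042 + 0.42·0.3759
      = 0.11976 + 0.044042 + 0.157878 = 0.32168

P(S) ≈ 0.3217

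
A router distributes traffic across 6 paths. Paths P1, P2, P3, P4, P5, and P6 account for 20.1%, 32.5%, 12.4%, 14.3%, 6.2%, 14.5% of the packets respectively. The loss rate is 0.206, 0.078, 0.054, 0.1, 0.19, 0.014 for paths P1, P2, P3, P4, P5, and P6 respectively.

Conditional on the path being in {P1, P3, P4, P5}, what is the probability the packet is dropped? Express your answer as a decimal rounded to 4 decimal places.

Let S = {P1, P3, P4, P5}.
P(S) = 0.201 + 0.124 + 0.143 + 0.062 = 0.53.
P(L ∩ S) = 0.206·0.201 + 0.054·0.124 + 0.1·0.143 + 0.19·0.062 = 0.041406 + 0.006696 + 0.0143 + 0.01178 = 0.074182.
P(L | S) = 0.074182 / 0.53 = 0.139966…

0.1400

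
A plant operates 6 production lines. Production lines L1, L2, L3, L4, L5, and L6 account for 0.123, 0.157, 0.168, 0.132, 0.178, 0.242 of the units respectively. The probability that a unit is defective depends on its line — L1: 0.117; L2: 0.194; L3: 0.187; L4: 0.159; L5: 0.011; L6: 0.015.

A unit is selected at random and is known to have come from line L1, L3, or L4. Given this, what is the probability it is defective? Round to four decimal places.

Let S = {L1, L3, L4}.
P(S) = 0.123 + 0.168 + 0.132 = 0.423.
P(D ∩ S) = 0.117·0.123 + 0.187·0.168 + 0.159·0.132 = 0.014391 + 0.031416 + 0.020988 = 0.066795.
P(D | S) = 0.066795 / 0.423 = 0.157908…

0.1579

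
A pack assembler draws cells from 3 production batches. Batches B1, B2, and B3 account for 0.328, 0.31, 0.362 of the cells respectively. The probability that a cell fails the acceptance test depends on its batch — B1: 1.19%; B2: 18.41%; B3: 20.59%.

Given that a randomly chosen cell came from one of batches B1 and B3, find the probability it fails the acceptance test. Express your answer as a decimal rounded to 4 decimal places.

Let S = {B1, B3}.
P(S) = 0.328 + 0.362 = 0.69.
P(F ∩ S) = 0.0119·0.328 + 0.2059·0.362 = 0.0039032 + 0.0745358 = 0.078439.
P(F | S) = 0.078439 / 0.69 = 0.113680…

P(F|S) ≈ 0.1137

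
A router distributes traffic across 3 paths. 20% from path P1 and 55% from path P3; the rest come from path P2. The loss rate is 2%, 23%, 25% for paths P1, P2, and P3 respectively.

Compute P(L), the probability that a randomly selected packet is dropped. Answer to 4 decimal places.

0.1990

P(P2) = 1 − (0.2 + 0.55) = 0.25.
Using total probability over the partition,
P(L) = P(L|P1)·P(P1) + P(L|P2)·P(P2) + P(L|P3)·P(P3)
      = 0.02·0.2 + 0.23·0.25 + 0.25·0.55
      = 0.004 + 0.0575 + 0.1375 = 0.199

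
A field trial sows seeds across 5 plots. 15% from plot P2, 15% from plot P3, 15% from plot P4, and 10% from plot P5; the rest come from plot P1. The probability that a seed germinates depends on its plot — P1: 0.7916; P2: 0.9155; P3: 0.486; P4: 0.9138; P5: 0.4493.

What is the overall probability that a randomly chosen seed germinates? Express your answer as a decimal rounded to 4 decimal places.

P(P1) = 1 − (0.15 + 0.15 + 0.15 + 0.1) = 0.45.
P(G) = P(G|P1)·P(P1) + P(G|P2)·P(P2) + P(G|P3)·P(P3) + P(G|P4)·P(P4) + P(G|P5)·P(P5)
      = 0.7916·0.45 + 0.9155·0.15 + 0.486·0.15 + 0.9138·0.15 + 0.4493·0.1
      = 0.35622 + 0.137325 + 0.0729 + 0.13707 + 0.04493 = 0.748445

0.7484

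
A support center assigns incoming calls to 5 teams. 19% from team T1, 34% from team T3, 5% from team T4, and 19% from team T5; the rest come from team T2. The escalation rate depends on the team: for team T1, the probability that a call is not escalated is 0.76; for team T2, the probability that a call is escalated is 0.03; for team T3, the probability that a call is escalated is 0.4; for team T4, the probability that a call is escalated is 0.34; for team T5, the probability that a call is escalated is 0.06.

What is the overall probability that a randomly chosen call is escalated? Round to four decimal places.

P(T2) = 1 − (0.19 + 0.34 + 0.05 + 0.19) = 0.23.
P(E|T1) = 1 − 0.76 = 0.24.
P(E) = P(E|T1)·P(T1) + P(E|T2)·P(T2) + P(E|T3)·P(T3) + P(E|T4)·P(T4) + P(E|T5)·P(T5)
      = 0.24·0.19 + 0.03·0.23 + 0.4·0.34 + 0.34·0.05 + 0.06·0.19
      = 0.0456 + 0.0069 + 0.136 + 0.017 + 0.0114 = 0.2169

0.2169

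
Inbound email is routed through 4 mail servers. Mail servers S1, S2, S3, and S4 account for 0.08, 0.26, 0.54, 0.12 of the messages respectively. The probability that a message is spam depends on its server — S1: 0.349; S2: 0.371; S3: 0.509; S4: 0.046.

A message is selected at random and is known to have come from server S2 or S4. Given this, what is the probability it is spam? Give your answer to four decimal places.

P(S|J) ≈ 0.2684

Let J = {S2, S4}.
P(J) = 0.26 + 0.12 = 0.38.
P(S ∩ J) = 0.371·0.26 + 0.046·0.12 = 0.09646 + 0.00552 = 0.10198.
P(S | J) = 0.10198 / 0.38 = 0.268368…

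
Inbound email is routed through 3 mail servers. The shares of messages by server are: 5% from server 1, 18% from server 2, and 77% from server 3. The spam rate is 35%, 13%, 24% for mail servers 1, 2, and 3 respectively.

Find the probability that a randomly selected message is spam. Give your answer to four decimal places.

P(S) ≈ 0.2257

Using total probability over the partition,
P(S) = P(S|1)·P(1) + P(S|2)·P(2) + P(S|3)·P(3)
      = 0.35·0.05 + 0.13·0.18 + 0.24·0.77
      = 0.0175 + 0.0234 + 0.1848 = 0.2257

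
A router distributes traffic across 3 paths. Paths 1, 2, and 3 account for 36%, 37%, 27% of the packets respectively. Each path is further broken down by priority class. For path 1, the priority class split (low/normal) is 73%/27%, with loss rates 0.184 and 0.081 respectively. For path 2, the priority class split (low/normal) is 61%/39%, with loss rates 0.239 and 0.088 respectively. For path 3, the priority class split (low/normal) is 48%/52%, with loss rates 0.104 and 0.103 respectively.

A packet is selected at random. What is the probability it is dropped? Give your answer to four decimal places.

P(L|1) = 0.73·0.184 + 0.27·0.081 = 0.13432 + 0.02187 = 0.15619
P(L|2) = 0.61·0.239 + 0.39·0.088 = 0.14579 + 0.03432 = 0.18011
P(L|3) = 0.48·0.104 + 0.52·0.103 = 0.04992 + 0.05356 = 0.10348
By total probability over the outer partition,
P(L) = 0.36·0.15619 + 0.37·0.18011 + 0.27·0.10348
      = 0.0562284 + 0.0666407 + 0.0279396 = 0.1508087

P(L) ≈ 0.1508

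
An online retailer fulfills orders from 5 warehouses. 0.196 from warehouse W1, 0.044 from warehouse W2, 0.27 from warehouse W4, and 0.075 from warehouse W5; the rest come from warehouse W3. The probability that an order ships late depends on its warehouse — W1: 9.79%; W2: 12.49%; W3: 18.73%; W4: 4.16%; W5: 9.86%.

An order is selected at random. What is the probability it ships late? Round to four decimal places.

0.1210

P(W3) = 1 − (0.196 + 0.044 + 0.27 + 0.075) = 0.415.
P(L) = P(L|W1)·P(W1) + P(L|W2)·P(W2) + P(L|W3)·P(W3) + P(L|W4)·P(W4) + P(L|W5)·P(W5)
      = 0.0979·0.196 + 0.1249·0.044 + 0.1873·0.415 + 0.0416·0.27 + 0.0986·0.075
      = 0.0191884 + 0.0054956 + 0.0777295 + 0.011232 + 0.007395 = 0.1210405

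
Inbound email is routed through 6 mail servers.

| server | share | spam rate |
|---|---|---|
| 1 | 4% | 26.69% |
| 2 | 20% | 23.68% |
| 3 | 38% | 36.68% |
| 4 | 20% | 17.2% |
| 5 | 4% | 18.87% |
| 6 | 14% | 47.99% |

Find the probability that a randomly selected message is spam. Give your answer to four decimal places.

P(S) = P(S|1)·P(1) + P(S|2)·P(2) + P(S|3)·P(3) + P(S|4)·P(4) + P(S|5)·P(5) + P(S|6)·P(6)
      = 0.2669·0.04 + 0.2368·0.2 + 0.3668·0.38 + 0.172·0.2 + 0.1887·0.04 + 0.4799·0.14
      = 0.010676 + 0.04736 + 0.139384 + 0.0344 + 0.007548 + 0.067186 = 0.306554

0.3066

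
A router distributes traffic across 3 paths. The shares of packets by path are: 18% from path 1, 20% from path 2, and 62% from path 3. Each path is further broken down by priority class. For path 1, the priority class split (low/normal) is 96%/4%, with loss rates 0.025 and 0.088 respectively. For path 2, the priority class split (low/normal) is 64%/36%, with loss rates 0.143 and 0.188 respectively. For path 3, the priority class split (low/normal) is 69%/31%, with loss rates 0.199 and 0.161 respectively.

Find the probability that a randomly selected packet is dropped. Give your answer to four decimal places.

0.1529

P(L|1) = 0.96·0.025 + 0.04·0.088 = 0.024 + 0.00352 = 0.02752
P(L|2) = 0.64·0.143 + 0.36·0.188 = 0.09152 + 0.06768 = 0.1592
P(L|3) = 0.69·0.199 + 0.31·0.161 = 0.13731 + 0.04991 = 0.18722
By total probability over the outer partition,
P(L) = 0.18·0.02752 + 0.2·0.1592 + 0.62·0.18722
      = 0.0049536 + 0.03184 + 0.1160764 = 0.15287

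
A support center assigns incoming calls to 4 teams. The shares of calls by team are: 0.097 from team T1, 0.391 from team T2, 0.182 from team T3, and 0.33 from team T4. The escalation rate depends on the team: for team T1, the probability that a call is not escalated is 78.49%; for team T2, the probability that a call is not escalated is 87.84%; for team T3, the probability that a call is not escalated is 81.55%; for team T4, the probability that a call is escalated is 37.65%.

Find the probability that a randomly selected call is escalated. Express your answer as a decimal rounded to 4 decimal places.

P(E) ≈ 0.2262

P(E|T1) = 1 − 0.7849 = 0.2151.
P(E|T2) = 1 − 0.8784 = 0.1216.
P(E|T3) = 1 − 0.8155 = 0.1845.
Summing over the partition,
P(E) = P(E|T1)·P(T1) + P(E|T2)·P(T2) + P(E|T3)·P(T3) + P(E|T4)·P(T4)
      = 0.2151·0.097 + 0.1216·0.391 + 0.1845·0.182 + 0.3765·0.33
      = 0.0208647 + 0.0475456 + 0.033579 + 0.124245 = 0.2262343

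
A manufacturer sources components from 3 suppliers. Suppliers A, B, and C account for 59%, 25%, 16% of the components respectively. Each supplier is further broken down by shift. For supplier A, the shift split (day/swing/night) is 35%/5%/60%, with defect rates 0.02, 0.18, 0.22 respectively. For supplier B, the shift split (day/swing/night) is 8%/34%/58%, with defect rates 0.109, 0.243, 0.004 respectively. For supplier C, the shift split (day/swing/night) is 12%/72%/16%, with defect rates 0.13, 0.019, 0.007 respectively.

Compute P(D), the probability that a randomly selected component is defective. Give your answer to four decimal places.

P(D|A) = 0.35·0.02 + 0.05·0.18 + 0.6·0.22 = 0.007 + 0.009 + 0.132 = 0.148
P(D|B) = 0.08·0.109 + 0.34·0.243 + 0.58·0.004 = 0.00872 + 0.08262 + 0.00232 = 0.09366
P(D|C) = 0.12·0.13 + 0.72·0.019 + 0.16·0.007 = 0.0156 + 0.01368 + 0.00112 = 0.0304
By total probability over the outer partition,
P(D) = 0.59·0.148 + 0.25·0.09366 + 0.16·0.0304
      = 0.08732 + 0.023415 + 0.004864 = 0.115599

0.1156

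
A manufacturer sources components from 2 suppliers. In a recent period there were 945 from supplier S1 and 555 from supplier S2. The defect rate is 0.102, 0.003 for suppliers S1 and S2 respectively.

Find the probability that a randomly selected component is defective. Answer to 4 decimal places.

Total: 945 + 555 = 1500.
P(S1) = 945/1500 = 0.63. P(S2) = 555/1500 = 0.37.
Summing over the partition,
P(D) = P(D|S1)·P(S1) + P(D|S2)·P(S2)
      = 0.102·0.63 + 0.003·0.37
      = 0.06426 + 0.00111 = 0.06537

P(D) ≈ 0.0654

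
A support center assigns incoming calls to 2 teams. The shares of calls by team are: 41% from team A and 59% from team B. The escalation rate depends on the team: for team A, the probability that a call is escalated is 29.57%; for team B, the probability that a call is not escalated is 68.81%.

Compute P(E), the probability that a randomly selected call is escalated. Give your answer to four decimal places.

0.3053

P(E|B) = 1 − 0.6881 = 0.3119.
P(E) = P(E|A)·P(A) + P(E|B)·P(B)
      = 0.2957·0.41 + 0.3119·0.59
      = 0.121237 + 0.184021 = 0.305258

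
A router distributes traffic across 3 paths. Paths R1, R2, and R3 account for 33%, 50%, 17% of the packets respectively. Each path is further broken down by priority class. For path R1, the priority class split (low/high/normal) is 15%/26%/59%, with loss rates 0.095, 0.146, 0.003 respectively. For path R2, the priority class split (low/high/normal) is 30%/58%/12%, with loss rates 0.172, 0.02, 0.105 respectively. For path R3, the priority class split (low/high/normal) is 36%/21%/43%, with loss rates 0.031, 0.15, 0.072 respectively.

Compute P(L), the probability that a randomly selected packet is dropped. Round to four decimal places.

P(L) ≈ 0.0682

P(L|R1) = 0.15·0.095 + 0.26·0.146 + 0.59·0.003 = 0.01425 + 0.03796 + 0.00177 = 0.05398
P(L|R2) = 0.3·0.172 + 0.58·0.02 + 0.12·0.105 = 0.0516 + 0.0116 + 0.0126 = 0.0758
P(L|R3) = 0.36·0.031 + 0.21·0.15 + 0.43·0.072 = 0.01116 + 0.0315 + 0.03096 = 0.07362
By total probability over the outer partition,
P(L) = 0.33·0.05398 + 0.5·0.0758 + 0.17·0.07362
      = 0.0178134 + 0.0379 + 0.0125154 = 0.0682288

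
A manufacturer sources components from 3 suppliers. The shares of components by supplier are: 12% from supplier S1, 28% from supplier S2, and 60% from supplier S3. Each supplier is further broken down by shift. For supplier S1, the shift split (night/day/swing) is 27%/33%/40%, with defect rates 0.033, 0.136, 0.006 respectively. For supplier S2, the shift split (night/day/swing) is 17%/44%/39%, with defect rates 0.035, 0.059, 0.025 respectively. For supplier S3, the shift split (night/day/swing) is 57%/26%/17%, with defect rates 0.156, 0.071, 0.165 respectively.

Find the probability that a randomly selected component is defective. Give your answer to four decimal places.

P(D) ≈ 0.0997

P(D|S1) = 0.27·0.033 + 0.33·0.136 + 0.4·0.006 = 0.00891 + 0.04488 + 0.0024 = 0.05619
P(D|S2) = 0.17·0.035 + 0.44·0.059 + 0.39·0.025 = 0.00595 + 0.02596 + 0.00975 = 0.04166
P(D|S3) = 0.57·0.156 + 0.26·0.071 + 0.17·0.165 = 0.08892 + 0.01846 + 0.02805 = 0.13543
Then overall,
P(D) = 0.12·0.05619 + 0.28·0.04166 + 0.6·0.13543
      = 0.0067428 + 0.0116648 + 0.081258 = 0.0996656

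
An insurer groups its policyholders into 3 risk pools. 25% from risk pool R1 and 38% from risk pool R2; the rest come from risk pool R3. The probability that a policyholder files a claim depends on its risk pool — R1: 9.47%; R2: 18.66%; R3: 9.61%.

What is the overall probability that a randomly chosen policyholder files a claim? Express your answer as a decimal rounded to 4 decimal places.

0.1301

P(R3) = 1 − (0.25 + 0.38) = 0.37.
P(C) = P(C|R1)·P(R1) + P(C|R2)·P(R2) + P(C|R3)·P(R3)
      = 0.0947·0.25 + 0.1866·0.38 + 0.0961·0.37
      = 0.023675 + 0.070908 + 0.035557 = 0.13014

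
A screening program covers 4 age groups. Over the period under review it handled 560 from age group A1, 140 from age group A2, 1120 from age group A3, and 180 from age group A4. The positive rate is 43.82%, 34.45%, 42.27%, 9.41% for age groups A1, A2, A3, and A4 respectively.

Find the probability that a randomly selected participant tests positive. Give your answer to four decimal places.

P(T) ≈ 0.3920

Total: 560 + 140 + 1120 + 180 = 2000.
P(A1) = 560/2000 = 0.28. P(A2) = 140/2000 = 0.07. P(A3) = 1120/2000 = 0.56. P(A4) = 180/2000 = 0.09.
Using total probability over the partition,
P(T) = P(T|A1)·P(A1) + P(T|A2)·P(A2) + P(T|A3)·P(A3) + P(T|A4)·P(A4)
      = 0.4382·0.28 + 0.3445·0.07 + 0.4227·0.56 + 0.0941·0.09
      = 0.122696 + 0.024115 + 0.236712 + 0.008469 = 0.391992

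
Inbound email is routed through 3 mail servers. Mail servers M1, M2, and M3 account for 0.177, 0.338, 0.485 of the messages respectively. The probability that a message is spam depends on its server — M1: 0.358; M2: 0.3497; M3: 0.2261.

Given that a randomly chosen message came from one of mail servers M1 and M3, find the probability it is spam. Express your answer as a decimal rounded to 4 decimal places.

P(S|J) ≈ 0.2614

Let J = {M1, M3}.
P(J) = 0.177 + 0.485 = 0.662.
P(S ∩ J) = 0.358·0.177 + 0.2261·0.485 = 0.063366 + 0.1096585 = 0.1730245.
P(S | J) = 0.1730245 / 0.662 = 0.261366…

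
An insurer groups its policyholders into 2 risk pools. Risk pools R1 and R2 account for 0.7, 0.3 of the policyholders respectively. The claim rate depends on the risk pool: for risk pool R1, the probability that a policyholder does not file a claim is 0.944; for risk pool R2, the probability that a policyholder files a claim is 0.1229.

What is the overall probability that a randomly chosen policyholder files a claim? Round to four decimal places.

0.0761

P(C|R1) = 1 − 0.944 = 0.056.
By the law of total probability,
P(C) = P(C|R1)·P(R1) + P(C|R2)·P(R2)
      = 0.056·0.7 + 0.1229·0.3
      = 0.0392 + 0.03687 = 0.07607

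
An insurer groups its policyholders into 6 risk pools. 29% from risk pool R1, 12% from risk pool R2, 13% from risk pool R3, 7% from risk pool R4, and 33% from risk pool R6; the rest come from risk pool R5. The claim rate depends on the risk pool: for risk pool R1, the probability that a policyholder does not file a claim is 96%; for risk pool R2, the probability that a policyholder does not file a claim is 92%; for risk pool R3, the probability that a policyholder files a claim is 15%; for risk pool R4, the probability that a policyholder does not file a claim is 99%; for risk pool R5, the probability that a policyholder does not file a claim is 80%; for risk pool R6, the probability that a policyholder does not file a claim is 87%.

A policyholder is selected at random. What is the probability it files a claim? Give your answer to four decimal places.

0.0963

P(R5) = 1 − (0.29 + 0.12 + 0.13 + 0.07 + 0.33) = 0.06.
P(C|R1) = 1 − 0.96 = 0.04.
P(C|R2) = 1 − 0.92 = 0.08.
P(C|R4) = 1 − 0.99 = 0.01.
P(C|R5) = 1 − 0.8 = 0.2.
P(C|R6) = 1 − 0.87 = 0.13.
By the law of total probability,
P(C) = P(C|R1)·P(R1) + P(C|R2)·P(R2) + P(C|R3)·P(R3) + P(C|R4)·P(R4) + P(C|R5)·P(R5) + P(C|R6)·P(R6)
      = 0.04·0.29 + 0.08·0.12 + 0.15·0.13 + 0.01·0.07 + 0.2·0.06 + 0.13·0.33
      = 0.0116 + 0.0096 + 0.0195 + 0.0007 + 0.012 + 0.0429 = 0.0963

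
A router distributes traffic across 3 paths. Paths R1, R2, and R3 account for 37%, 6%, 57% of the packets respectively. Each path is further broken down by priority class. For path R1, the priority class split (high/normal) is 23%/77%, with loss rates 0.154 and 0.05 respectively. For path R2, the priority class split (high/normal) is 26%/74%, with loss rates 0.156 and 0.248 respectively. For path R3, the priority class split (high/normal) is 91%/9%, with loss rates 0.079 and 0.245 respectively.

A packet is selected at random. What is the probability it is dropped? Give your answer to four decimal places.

0.0943

P(L|R1) = 0.23·0.154 + 0.77·0.05 = 0.03542 + 0.0385 = 0.07392
P(L|R2) = 0.26·0.156 + 0.74·0.248 = 0.04056 + 0.18352 = 0.22408
P(L|R3) = 0.91·0.079 + 0.09·0.245 = 0.07189 + 0.02205 = 0.09394
Then overall,
P(L) = 0.37·0.07392 + 0.06·0.22408 + 0.57·0.09394
      = 0.0273504 + 0.0134448 + 0.0535458 = 0.094341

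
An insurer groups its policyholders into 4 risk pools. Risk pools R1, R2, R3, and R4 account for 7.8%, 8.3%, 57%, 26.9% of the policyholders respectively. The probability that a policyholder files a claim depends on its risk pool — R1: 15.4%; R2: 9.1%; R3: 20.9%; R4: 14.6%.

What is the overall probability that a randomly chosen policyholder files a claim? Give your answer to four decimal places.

P(C) = P(C|R1)·P(R1) + P(C|R2)·P(R2) + P(C|R3)·P(R3) + P(C|R4)·P(R4)
      = 0.154·0.078 + 0.091·0.083 + 0.209·0.57 + 0.146·0.269
      = 0.012012 + 0.007553 + 0.11913 + 0.039274 = 0.177969

P(C) ≈ 0.1780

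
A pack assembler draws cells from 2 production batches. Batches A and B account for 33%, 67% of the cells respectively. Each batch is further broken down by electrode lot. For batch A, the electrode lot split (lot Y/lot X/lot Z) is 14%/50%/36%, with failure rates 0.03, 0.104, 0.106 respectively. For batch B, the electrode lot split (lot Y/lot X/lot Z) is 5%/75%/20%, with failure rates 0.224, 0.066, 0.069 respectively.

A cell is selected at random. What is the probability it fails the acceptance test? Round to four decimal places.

P(F) ≈ 0.0811

P(F|A) = 0.14·0.03 + 0.5·0.104 + 0.36·0.106 = 0.0042 + 0.052 + 0.03816 = 0.09436
P(F|B) = 0.05·0.224 + 0.75·0.066 + 0.2·0.069 = 0.0112 + 0.0495 + 0.0138 = 0.0745
By total probability over the outer partition,
P(F) = 0.33·0.09436 + 0.67·0.0745
      = 0.0311388 + 0.049915 = 0.0810538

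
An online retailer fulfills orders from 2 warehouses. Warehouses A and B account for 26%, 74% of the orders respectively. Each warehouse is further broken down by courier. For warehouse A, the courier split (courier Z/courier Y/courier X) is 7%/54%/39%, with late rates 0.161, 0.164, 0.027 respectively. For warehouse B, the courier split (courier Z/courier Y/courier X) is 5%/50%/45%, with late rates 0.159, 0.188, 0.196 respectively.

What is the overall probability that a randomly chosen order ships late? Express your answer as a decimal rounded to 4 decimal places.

P(L) ≈ 0.1694

P(L|A) = 0.07·0.161 + 0.54·0.164 + 0.39·0.027 = 0.01127 + 0.08856 + 0.01053 = 0.11036
P(L|B) = 0.05·0.159 + 0.5·0.188 + 0.45·0.196 = 0.00795 + 0.094 + 0.0882 = 0.19015
By total probability over the outer partition,
P(L) = 0.26·0.11036 + 0.74·0.19015
      = 0.0286936 + 0.140711 = 0.1694046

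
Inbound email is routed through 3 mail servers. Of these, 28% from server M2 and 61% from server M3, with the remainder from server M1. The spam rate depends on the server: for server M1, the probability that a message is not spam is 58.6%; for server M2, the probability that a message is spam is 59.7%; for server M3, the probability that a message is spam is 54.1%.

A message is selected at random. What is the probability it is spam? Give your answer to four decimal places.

0.5427

P(M1) = 1 − (0.28 + 0.61) = 0.11.
P(S|M1) = 1 − 0.586 = 0.414.
P(S) = P(S|M1)·P(M1) + P(S|M2)·P(M2) + P(S|M3)·P(M3)
      = 0.414·0.11 + 0.597·0.28 + 0.541·0.61
      = 0.04554 + 0.16716 + 0.33001 = 0.54271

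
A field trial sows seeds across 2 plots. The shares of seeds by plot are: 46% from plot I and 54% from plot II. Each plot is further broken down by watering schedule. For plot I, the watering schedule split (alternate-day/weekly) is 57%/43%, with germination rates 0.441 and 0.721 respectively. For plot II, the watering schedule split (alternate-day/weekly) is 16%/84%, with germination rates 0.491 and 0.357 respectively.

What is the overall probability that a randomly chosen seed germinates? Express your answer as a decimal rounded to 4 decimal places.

P(G|I) = 0.57·0.441 + 0.43·0.721 = 0.25137 + 0.31003 = 0.5614
P(G|II) = 0.16·0.491 + 0.84·0.357 = 0.07856 + 0.29988 = 0.37844
Then overall,
P(G) = 0.46·0.5614 + 0.54·0.37844
      = 0.258244 + 0.2043576 = 0.4626016

0.4626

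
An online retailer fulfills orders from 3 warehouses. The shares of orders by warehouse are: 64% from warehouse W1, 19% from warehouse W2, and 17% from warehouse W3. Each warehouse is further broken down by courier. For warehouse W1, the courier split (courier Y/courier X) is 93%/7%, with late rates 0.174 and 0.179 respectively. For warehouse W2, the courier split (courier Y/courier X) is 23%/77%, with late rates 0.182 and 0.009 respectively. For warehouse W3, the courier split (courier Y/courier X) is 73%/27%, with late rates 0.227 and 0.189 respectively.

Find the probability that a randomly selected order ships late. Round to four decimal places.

P(L|W1) = 0.93·0.174 + 0.07·0.179 = 0.16182 + 0.01253 = 0.17435
P(L|W2) = 0.23·0.182 + 0.77·0.009 = 0.04186 + 0.00693 = 0.04879
P(L|W3) = 0.73·0.227 + 0.27·0.189 = 0.16571 + 0.05103 = 0.21674
By total probability over the outer partition,
P(L) = 0.64·0.17435 + 0.19·0.04879 + 0.17·0.21674
      = 0.111584 + 0.0092701 + 0.0368458 = 0.1576999

0.1577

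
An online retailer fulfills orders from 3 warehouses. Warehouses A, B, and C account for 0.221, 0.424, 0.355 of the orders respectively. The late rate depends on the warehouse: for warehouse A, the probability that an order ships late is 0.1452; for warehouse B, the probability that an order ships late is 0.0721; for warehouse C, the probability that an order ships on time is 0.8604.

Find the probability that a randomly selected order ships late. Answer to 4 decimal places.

P(L|C) = 1 − 0.8604 = 0.1396.
By the law of total probability,
P(L) = P(L|A)·P(A) + P(L|B)·P(B) + P(L|C)·P(C)
      = 0.1452·0.221 + 0.0721·0.424 + 0.1396·0.355
      = 0.0320892 + 0.0305704 + 0.049558 = 0.1122176

P(L) ≈ 0.1122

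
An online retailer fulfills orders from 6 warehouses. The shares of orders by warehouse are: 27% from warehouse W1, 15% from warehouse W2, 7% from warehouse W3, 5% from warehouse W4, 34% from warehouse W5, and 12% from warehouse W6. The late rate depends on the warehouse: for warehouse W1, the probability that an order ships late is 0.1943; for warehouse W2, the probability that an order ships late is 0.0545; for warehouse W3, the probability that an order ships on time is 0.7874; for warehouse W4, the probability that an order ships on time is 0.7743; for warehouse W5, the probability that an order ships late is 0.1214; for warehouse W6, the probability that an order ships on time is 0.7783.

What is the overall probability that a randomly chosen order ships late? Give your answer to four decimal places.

0.1547

P(L|W3) = 1 − 0.7874 = 0.2126.
P(L|W4) = 1 − 0.7743 = 0.2257.
P(L|W6) = 1 − 0.7783 = 0.2217.
Summing over the partition,
P(L) = P(L|W1)·P(W1) + P(L|W2)·P(W2) + P(L|W3)·P(W3) + P(L|W4)·P(W4) + P(L|W5)·P(W5) + P(L|W6)·P(W6)
      = 0.1943·0.27 + 0.0545·0.15 + 0.2126·0.07 + 0.2257·0.05 + 0.1214·0.34 + 0.2217·0.12
      = 0.052461 + 0.008175 + 0.014882 + 0.011285 + 0.041276 + 0.026604 = 0.154683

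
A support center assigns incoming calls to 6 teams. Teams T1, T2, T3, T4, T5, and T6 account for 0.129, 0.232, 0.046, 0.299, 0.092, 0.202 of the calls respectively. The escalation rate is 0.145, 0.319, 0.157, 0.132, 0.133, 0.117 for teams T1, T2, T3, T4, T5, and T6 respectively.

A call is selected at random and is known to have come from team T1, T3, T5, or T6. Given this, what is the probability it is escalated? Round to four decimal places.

P(E|S) ≈ 0.1318

Let S = {T1, T3, T5, T6}.
P(S) = 0.129 + 0.046 + 0.092 + 0.202 = 0.469.
P(E ∩ S) = 0.145·0.129 + 0.157·0.046 + 0.133·0.092 + 0.117·0.202 = 0.018705 + 0.007222 + 0.012236 + 0.023634 = 0.061797.
P(E | S) = 0.061797 / 0.469 = 0.131763…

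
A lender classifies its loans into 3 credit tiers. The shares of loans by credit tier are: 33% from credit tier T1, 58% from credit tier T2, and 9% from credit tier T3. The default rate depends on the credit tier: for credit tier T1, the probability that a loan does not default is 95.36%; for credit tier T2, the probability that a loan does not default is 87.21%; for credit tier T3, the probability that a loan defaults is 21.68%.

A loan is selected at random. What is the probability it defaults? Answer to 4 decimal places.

P(D) ≈ 0.1090

P(D|T1) = 1 − 0.9536 = 0.0464.
P(D|T2) = 1 − 0.8721 = 0.1279.
P(D) = P(D|T1)·P(T1) + P(D|T2)·P(T2) + P(D|T3)·P(T3)
      = 0.0464·0.33 + 0.1279·0.58 + 0.2168·0.09
      = 0.015312 + 0.074182 + 0.019512 = 0.109006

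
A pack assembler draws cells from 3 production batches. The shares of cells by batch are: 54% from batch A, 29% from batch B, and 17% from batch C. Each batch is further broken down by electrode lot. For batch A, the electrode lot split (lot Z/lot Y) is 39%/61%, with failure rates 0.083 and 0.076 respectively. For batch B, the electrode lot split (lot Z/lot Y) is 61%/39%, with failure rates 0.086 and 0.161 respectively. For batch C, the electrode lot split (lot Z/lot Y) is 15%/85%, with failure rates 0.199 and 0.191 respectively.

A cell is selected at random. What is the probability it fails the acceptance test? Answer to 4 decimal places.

P(F|A) = 0.39·0.083 + 0.61·0.076 = 0.03237 + 0.04636 = 0.07873
P(F|B) = 0.61·0.086 + 0.39·0.161 = 0.05246 + 0.06279 = 0.11525
P(F|C) = 0.15·0.199 + 0.85·0.191 = 0.02985 + 0.16235 = 0.1922
By total probability over the outer partition,
P(F) = 0.54·0.07873 + 0.29·0.11525 + 0.17·0.1922
      = 0.0425142 + 0.0334225 + 0.032674 = 0.1086107

0.1086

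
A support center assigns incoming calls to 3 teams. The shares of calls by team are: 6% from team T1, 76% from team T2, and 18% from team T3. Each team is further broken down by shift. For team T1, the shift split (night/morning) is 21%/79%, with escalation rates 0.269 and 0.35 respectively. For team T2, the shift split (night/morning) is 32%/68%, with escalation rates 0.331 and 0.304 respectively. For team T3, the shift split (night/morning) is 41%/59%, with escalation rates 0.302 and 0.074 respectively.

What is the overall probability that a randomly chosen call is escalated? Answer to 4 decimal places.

0.2877

P(E|T1) = 0.21·0.269 + 0.79·0.35 = 0.05649 + 0.2765 = 0.33299
P(E|T2) = 0.32·0.331 + 0.68·0.304 = 0.10592 + 0.20672 = 0.31264
P(E|T3) = 0.41·0.302 + 0.59·0.074 = 0.12382 + 0.04366 = 0.16748
By total probability over the outer partition,
P(E) = 0.06·0.33299 + 0.76·0.31264 + 0.18·0.16748
      = 0.0199794 + 0.2376064 + 0.0301464 = 0.2877322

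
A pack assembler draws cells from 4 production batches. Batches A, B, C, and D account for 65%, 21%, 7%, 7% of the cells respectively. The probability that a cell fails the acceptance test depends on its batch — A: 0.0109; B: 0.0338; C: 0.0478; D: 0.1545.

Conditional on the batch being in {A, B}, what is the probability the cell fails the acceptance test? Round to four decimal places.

Let S = {A, B}.
P(S) = 0.65 + 0.21 = 0.86.
P(F ∩ S) = 0.0109·0.65 + 0.0338·0.21 = 0.007085 + 0.007098 = 0.014183.
P(F | S) = 0.014183 / 0.86 = 0.016492…

0.0165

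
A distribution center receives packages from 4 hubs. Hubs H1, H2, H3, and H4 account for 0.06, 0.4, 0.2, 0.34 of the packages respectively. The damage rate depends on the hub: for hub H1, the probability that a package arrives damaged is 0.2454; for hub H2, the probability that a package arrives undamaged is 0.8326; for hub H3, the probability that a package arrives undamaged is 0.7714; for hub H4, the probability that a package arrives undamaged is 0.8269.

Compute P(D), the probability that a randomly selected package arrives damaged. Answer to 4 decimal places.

P(D|H2) = 1 − 0.8326 = 0.1674.
P(D|H3) = 1 − 0.7714 = 0.2286.
P(D|H4) = 1 − 0.8269 = 0.1731.
P(D) = P(D|H1)·P(H1) + P(D|H2)·P(H2) + P(D|H3)·P(H3) + P(D|H4)·P(H4)
      = 0.2454·0.06 + 0.1674·0.4 + 0.2286·0.2 + 0.1731·0.34
      = 0.014724 + 0.06696 + 0.04572 + 0.058854 = 0.186258

0.1863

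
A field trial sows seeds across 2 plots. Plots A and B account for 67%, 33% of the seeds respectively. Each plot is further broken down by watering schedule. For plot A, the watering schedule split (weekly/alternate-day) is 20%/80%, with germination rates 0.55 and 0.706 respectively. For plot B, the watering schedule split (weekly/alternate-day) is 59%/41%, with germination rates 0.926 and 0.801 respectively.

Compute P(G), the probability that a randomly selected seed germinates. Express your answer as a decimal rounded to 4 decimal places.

P(G|A) = 0.2·0.55 + 0.8·0.706 = 0.11 + 0.5648 = 0.6748
P(G|B) = 0.59·0.926 + 0.41·0.801 = 0.54634 + 0.32841 = 0.87475
Then overall,
P(G) = 0.67·0.6748 + 0.33·0.87475
      = 0.452116 + 0.2886675 = 0.7407835

P(G) ≈ 0.7408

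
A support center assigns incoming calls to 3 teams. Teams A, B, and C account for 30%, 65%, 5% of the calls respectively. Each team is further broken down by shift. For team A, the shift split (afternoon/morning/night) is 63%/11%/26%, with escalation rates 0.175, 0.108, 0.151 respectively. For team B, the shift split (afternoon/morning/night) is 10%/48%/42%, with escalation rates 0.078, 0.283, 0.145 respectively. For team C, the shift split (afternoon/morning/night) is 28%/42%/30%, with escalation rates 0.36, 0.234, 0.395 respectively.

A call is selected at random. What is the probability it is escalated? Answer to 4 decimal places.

P(E) ≈ 0.1972

P(E|A) = 0.63·0.175 + 0.11·0.108 + 0.26·0.151 = 0.11025 + 0.01188 + 0.03926 = 0.16139
P(E|B) = 0.1·0.078 + 0.48·0.283 + 0.42·0.145 = 0.0078 + 0.13584 + 0.0609 = 0.20454
P(E|C) = 0.28·0.36 + 0.42·0.234 + 0.3·0.395 = 0.1008 + 0.09828 + 0.1185 = 0.31758
Then overall,
P(E) = 0.3·0.16139 + 0.65·0.20454 + 0.05·0.31758
      = 0.048417 + 0.132951 + 0.015879 = 0.197247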